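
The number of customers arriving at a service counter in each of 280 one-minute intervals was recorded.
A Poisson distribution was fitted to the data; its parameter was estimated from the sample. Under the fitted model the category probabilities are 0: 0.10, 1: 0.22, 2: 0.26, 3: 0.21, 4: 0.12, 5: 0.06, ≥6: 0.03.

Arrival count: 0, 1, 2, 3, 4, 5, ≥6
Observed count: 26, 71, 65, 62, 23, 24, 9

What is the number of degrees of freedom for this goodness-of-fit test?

There are k = 7 categories and 1 parameter estimated from the data, so df = 7 − 1 − 1 = 5.

5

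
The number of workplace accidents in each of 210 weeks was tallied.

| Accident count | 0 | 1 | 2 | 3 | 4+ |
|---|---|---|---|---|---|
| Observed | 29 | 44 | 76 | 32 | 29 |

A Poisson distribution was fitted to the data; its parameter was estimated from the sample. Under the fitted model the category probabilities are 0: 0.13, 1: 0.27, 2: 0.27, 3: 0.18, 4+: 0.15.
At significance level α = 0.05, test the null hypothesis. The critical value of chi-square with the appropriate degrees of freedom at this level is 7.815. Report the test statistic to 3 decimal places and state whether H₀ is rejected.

Expected counts E_i = n·p_i: 210×0.13 = 27.3, 210×0.27 = 56.7, 210×0.27 = 56.7, 210×0.18 = 37.8, 210×0.15 = 31.5.
cat         O        E   (O−E)²/E
0          29     27.3     0.1059
1          44     56.7     2.8446
2          76     56.7     6.5695
3          32     37.8     0.8899
4+         29     31.5     0.1984
Sum = 10.608
df = 3. Since 10.608 > 7.815, we reject H₀.

10.608; reject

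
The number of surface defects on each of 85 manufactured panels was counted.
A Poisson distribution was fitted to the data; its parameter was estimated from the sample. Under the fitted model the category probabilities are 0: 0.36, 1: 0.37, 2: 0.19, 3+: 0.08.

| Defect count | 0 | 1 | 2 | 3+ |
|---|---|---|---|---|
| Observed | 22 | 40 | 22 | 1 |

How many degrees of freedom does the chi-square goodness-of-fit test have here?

2

There are k = 4 categories and 1 parameter estimated from the data, so df = 4 − 1 − 1 = 2.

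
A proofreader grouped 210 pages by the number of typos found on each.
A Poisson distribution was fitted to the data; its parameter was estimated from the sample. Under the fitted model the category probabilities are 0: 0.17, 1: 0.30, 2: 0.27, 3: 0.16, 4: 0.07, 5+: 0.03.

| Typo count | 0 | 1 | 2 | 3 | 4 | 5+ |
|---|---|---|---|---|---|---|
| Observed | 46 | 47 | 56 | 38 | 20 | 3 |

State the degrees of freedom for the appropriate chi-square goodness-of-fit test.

4

There are k = 6 categories and 1 parameter estimated from the data, so df = 6 − 1 − 1 = 4.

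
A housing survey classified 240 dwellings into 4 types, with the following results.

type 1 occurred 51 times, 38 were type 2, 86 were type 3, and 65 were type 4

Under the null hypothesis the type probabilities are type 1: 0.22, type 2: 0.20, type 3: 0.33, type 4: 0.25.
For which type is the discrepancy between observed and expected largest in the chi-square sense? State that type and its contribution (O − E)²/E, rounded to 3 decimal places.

Expected counts E_i = n·p_i: 240×0.22 = 52.8, 240×0.20 = 48, 240×0.33 = 79.2, 240×0.25 = 60.
cat         O        E   (O−E)²/E
type 1     51     52.8     0.0614
type 2     38       48     2.0833
type 3     86     79.2     0.5838
type 4     65       60     0.4167
The largest term is for type 2: 2.083.

type 2, 2.083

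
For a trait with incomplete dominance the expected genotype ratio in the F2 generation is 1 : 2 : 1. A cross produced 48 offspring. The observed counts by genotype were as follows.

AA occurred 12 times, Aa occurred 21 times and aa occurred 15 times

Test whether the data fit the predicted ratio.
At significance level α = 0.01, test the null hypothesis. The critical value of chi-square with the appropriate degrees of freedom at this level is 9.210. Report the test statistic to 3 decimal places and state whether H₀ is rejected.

Ratio total = 4. Expected counts: 48×1/4 = 12, 48×2/4 = 24, 48×1/4 = 12.
cat         O        E   (O−E)²/E
AA         12       12     0.0000
Aa         21       24     0.3750
aa         15       12     0.7500
Sum = 1.125
df = 2. Since 1.125 < 9.210, we do not reject H₀.

1.125; do not reject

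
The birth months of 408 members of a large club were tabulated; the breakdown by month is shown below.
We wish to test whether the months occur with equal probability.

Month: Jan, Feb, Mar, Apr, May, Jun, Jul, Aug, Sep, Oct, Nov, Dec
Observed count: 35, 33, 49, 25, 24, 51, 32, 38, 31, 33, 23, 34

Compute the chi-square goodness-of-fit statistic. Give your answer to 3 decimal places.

24.941

Under H₀ each category has probability 1/12, so each expected count is 408/12 = 34.
cat         O        E   (O−E)²/E
Jan        35       34     0.0294
Feb        33       34     0.0294
Mar        49       34     6.6176
Apr        25       34     2.3824
May        24       34     2.9412
Jun        51       34     8.5000
Jul        32       34     0.1176
Aug        38       34     0.4706
Sep        31       34     0.2647
Oct        33       34     0.0294
Nov        23       34     3.5588
Dec        34       34     0.0000
Sum = 24.941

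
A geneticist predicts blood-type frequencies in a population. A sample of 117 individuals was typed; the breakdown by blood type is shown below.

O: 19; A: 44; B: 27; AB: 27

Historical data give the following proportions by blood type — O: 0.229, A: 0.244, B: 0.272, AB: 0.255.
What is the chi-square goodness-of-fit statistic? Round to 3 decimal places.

11.631

Expected counts E_i = n·p_i: 117×0.229 = 26.793, 117×0.244 = 28.548, 117×0.272 = 31.824, 117×0.255 = 29.835.
χ² = (19−26.793)²/26.793 + (44−28.548)²/28.548 + (27−31.824)²/31.824 + (27−29.835)²/29.835
   = 2.2667 + 8.3636 + 0.7312 + 0.2694
Sum = 11.631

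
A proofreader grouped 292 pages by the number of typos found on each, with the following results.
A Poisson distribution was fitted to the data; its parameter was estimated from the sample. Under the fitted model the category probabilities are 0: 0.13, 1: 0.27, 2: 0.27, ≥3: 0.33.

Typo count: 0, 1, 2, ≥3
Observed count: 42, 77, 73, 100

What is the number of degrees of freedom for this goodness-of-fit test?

There are k = 4 categories and 1 parameter estimated from the data, so df = 4 − 1 − 1 = 2.

2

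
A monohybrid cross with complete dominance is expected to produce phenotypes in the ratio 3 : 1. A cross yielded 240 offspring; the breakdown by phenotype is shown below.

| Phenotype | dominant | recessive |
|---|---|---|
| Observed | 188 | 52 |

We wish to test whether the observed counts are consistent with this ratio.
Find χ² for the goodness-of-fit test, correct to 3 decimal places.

1.422

Ratio total = 4. Expected counts: 240×3/4 = 180, 240×1/4 = 60.
χ² = (188−180)²/180 + (52−60)²/60
   = 0.3556 + 1.0667
Sum = 1.422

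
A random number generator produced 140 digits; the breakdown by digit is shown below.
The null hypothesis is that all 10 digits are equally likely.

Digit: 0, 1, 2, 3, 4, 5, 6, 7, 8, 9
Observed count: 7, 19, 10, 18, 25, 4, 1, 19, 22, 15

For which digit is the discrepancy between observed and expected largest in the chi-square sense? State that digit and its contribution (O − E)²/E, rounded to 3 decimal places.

6, 12.071

Expected count for each of the 10 categories: 140/10 = 14.
0: (7 − 14)²/14 = 49/14 = 3.5000
1: (19 − 14)²/14 = 25/14 = 1.7857
2: (10 − 14)²/14 = 16/14 = 1.1429
3: (18 − 14)²/14 = 16/14 = 1.1429
4: (25 − 14)²/14 = 121/14 = 8.6429
5: (4 − 14)²/14 = 100/14 = 7.1429
6: (1 − 14)²/14 = 169/14 = 12.0714
7: (19 − 14)²/14 = 25/14 = 1.7857
8: (22 − 14)²/14 = 64/14 = 4.5714
9: (15 − 14)²/14 = 1/14 = 0.0714
The largest term is for 6: 12.071.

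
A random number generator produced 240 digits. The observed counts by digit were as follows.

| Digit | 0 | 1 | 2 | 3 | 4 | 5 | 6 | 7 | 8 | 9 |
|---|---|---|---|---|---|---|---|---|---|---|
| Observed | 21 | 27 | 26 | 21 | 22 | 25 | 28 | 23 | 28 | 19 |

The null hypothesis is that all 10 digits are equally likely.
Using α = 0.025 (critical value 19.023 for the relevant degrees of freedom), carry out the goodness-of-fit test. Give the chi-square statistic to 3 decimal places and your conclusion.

3.917; do not reject

Under H₀ each category has probability 1/10, so each expected count is 240/10 = 24.
cat         O        E   (O−E)²/E
0          21       24     0.3750
1          27       24     0.3750
2          26       24     0.1667
3          21       24     0.3750
4          22       24     0.1667
5          25       24     0.0417
6          28       24     0.6667
7          23       24     0.0417
8          28       24     0.6667
9          19       24     1.0417
Sum = 3.917
df = 9. Since 3.917 < 19.023, we do not reject H₀.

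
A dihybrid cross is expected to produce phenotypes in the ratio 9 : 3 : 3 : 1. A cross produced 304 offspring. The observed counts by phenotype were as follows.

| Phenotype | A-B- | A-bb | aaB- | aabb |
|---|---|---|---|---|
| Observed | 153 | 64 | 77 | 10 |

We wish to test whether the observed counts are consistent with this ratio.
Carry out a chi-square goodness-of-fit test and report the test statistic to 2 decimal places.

Ratio total = 16. Expected counts: 304×9/16 = 171, 304×3/16 = 57, 304×3/16 = 57, 304×1/16 = 19.
χ² = (153−171)²/171 + (64−57)²/57 + (77−57)²/57 + (10−19)²/19
   = 1.895 + 0.860 + 7.018 + 4.263
Sum = 14.04

14.04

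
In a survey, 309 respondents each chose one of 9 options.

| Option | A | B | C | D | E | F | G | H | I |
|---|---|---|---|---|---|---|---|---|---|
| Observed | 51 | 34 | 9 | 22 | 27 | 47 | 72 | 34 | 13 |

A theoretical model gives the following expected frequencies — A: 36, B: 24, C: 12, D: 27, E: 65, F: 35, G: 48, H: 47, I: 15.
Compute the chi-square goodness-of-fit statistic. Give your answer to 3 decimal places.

χ² = (51−36)²/36 + (34−24)²/24 + (9−12)²/12 + (22−27)²/27 + (27−65)²/65 + (47−35)²/35 + (72−48)²/48 + (34−47)²/47 + (13−15)²/15
   = 6.2500 + 4.1667 + 0.7500 + 0.9259 + 22.2154 + 4.1143 + 12.0000 + 3.5957 + 0.2667
Sum = 54.285

54.285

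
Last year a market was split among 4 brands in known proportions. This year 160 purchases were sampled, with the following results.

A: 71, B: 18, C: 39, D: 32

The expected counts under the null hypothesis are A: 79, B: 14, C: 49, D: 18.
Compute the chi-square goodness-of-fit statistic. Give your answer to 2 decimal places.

cat         O        E   (O−E)²/E
A          71       79      0.810
B          18       14      1.143
C          39       49      2.041
D          32       18     10.889
Sum = 14.88

14.88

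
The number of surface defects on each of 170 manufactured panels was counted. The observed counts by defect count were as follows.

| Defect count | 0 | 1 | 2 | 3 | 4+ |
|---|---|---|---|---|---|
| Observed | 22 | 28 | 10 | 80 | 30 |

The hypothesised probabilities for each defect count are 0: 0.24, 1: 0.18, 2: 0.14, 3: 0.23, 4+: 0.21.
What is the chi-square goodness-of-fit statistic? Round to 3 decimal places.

60.578

Expected counts E_i = n·p_i: 170×0.24 = 40.8, 170×0.18 = 30.6, 170×0.14 = 23.8, 170×0.23 = 39.1, 170×0.21 = 35.7.
cat         O        E   (O−E)²/E
0          22     40.8     8.6627
1          28     30.6     0.2209
2          10     23.8     8.0017
3          80     39.1    42.7829
4+         30     35.7     0.9101
Sum = 60.578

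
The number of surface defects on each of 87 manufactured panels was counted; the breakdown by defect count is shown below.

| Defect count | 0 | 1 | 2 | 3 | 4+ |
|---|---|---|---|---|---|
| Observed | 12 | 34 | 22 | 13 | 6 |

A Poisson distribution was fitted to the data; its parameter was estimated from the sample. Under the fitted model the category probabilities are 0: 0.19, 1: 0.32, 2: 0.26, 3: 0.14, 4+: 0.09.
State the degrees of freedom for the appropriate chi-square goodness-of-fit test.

3

There are k = 5 categories and 1 parameter estimated from the data, so df = 5 − 1 − 1 = 3.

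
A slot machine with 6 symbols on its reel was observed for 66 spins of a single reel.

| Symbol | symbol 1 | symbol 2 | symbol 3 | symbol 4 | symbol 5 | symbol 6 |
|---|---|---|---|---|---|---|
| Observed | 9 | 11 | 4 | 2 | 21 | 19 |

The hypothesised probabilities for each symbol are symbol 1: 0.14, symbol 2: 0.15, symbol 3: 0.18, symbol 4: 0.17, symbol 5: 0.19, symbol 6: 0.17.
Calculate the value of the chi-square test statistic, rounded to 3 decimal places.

Expected counts E_i = n·p_i: 66×0.14 = 9.24, 66×0.15 = 9.9, 66×0.18 = 11.88, 66×0.17 = 11.22, 66×0.19 = 12.54, 66×0.17 = 11.22.
χ² = (9−9.24)²/9.24 + (11−9.9)²/9.9 + (4−11.88)²/11.88 + (2−11.22)²/11.22 + (21−12.54)²/12.54 + (19−11.22)²/11.22
   = 0.0062 + 0.1222 + 5.2268 + 7.5765 + 5.7075 + 5.3947
Sum = 24.034

24.034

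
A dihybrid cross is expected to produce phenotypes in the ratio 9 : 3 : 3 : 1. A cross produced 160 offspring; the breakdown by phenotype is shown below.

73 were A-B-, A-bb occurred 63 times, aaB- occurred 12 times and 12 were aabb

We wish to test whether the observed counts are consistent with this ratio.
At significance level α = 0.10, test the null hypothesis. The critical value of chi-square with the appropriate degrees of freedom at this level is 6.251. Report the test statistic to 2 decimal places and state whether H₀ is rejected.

Ratio total = 16. Expected counts: 160×9/16 = 90, 160×3/16 = 30, 160×3/16 = 30, 160×1/16 = 10.
A-B-: (73 − 90)²/90 = 289/90 = 3.211
A-bb: (63 − 30)²/30 = 1089/30 = 36.300
aaB-: (12 − 30)²/30 = 324/30 = 10.800
aabb: (12 − 10)²/10 = 4/10 = 0.400
Sum = 50.71
df = 3. Since 50.71 > 6.251, we reject H₀.

50.71; reject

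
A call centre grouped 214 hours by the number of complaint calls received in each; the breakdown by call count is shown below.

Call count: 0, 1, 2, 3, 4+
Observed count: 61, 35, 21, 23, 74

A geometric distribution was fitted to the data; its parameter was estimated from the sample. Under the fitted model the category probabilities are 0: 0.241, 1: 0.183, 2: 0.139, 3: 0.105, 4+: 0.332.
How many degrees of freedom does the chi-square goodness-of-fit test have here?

3

There are k = 5 categories and 1 parameter estimated from the data, so df = 5 − 1 − 1 = 3.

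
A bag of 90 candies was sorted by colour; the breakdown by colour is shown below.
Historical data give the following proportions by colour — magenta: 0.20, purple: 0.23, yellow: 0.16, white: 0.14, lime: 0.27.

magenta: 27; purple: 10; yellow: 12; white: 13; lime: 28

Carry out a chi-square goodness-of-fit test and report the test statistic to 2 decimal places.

11.01

Expected counts E_i = n·p_i: 90×0.20 = 18, 90×0.23 = 20.7, 90×0.16 = 14.4, 90×0.14 = 12.6, 90×0.27 = 24.3.
χ² = (27−18)²/18 + (10−20.7)²/20.7 + (12−14.4)²/14.4 + (13−12.6)²/12.6 + (28−24.3)²/24.3
   = 4.500 + 5.531 + 0.400 + 0.013 + 0.563
Sum = 11.01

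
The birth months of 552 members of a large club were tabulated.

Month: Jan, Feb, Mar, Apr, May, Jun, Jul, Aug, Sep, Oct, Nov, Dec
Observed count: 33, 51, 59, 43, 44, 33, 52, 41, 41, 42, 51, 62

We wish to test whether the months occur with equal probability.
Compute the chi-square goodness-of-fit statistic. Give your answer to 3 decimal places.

Under H₀ each category has probability 1/12, so each expected count is 552/12 = 46.
cat         O        E   (O−E)²/E
Jan        33       46     3.6739
Feb        51       46     0.5435
Mar        59       46     3.6739
Apr        43       46     0.1957
May        44       46     0.0870
Jun        33       46     3.6739
Jul        52       46     0.7826
Aug        41       46     0.5435
Sep        41       46     0.5435
Oct        42       46     0.3478
Nov        51       46     0.5435
Dec        62       46     5.5652
Sum = 20.174

20.174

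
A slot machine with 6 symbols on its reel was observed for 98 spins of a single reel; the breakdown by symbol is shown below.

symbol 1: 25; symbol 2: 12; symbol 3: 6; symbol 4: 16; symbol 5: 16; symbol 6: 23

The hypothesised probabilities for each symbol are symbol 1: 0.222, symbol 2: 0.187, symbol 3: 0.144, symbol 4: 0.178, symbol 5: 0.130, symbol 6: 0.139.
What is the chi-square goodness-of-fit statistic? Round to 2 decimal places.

14.74

Expected counts E_i = n·p_i: 98×0.222 = 21.756, 98×0.187 = 18.326, 98×0.144 = 14.112, 98×0.178 = 17.444, 98×0.130 = 12.74, 98×0.139 = 13.622.
symbol 1: (25 − 21.756)²/21.756 = 10.523536/21.756 = 0.484
symbol 2: (12 − 18.326)²/18.326 = 40.018276/18.326 = 2.184
symbol 3: (6 − 14.112)²/14.112 = 65.804544/14.112 = 4.663
symbol 4: (16 − 17.444)²/17.444 = 2.085136/17.444 = 0.120
symbol 5: (16 − 12.74)²/12.74 = 10.6276/12.74 = 0.834
symbol 6: (23 − 13.622)²/13.622 = 87.946884/13.622 = 6.456
Sum = 14.74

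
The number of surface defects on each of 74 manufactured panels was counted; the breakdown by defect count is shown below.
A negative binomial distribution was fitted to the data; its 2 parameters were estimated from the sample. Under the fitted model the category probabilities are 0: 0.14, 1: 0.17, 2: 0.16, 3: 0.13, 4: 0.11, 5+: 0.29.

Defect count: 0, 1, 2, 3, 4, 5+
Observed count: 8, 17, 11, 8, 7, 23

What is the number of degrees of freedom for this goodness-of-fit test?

There are k = 6 categories and 2 parameters estimated from the data, so df = 6 − 1 − 2 = 3.

3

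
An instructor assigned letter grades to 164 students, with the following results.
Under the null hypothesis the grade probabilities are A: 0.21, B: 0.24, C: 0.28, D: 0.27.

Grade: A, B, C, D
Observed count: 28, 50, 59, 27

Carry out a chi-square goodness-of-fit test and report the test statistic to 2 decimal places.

14.55

Expected counts E_i = n·p_i: 164×0.21 = 34.44, 164×0.24 = 39.36, 164×0.28 = 45.92, 164×0.27 = 44.28.
cat         O        E   (O−E)²/E
A          28    34.44      1.204
B          50    39.36      2.876
C          59    45.92      3.726
D          27    44.28      6.743
Sum = 14.55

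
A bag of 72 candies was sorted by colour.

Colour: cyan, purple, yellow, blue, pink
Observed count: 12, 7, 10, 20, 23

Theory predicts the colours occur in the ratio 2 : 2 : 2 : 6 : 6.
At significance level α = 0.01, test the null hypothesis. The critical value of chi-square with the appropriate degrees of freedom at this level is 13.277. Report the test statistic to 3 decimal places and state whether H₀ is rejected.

3.333; do not reject

Ratio total = 18. Expected counts: 72×2/18 = 8, 72×2/18 = 8, 72×2/18 = 8, 72×6/18 = 24, 72×6/18 = 24.
cyan: (12 − 8)²/8 = 16/8 = 2.0000
purple: (7 − 8)²/8 = 1/8 = 0.1250
yellow: (10 − 8)²/8 = 4/8 = 0.5000
blue: (20 − 24)²/24 = 16/24 = 0.6667
pink: (23 − 24)²/24 = 1/24 = 0.0417
Sum = 3.333
df = 4. Since 3.333 < 13.277, we do not reject H₀.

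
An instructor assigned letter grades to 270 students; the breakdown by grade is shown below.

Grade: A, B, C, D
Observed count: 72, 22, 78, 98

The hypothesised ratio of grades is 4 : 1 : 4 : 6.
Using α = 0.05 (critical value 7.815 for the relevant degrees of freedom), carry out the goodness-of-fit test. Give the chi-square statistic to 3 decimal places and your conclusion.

2.315; do not reject

Ratio total = 15. Expected counts: 270×4/15 = 72, 270×1/15 = 18, 270×4/15 = 72, 270×6/15 = 108.
cat         O        E   (O−E)²/E
A          72       72     0.0000
B          22       18     0.8889
C          78       72     0.5000
D          98      108     0.9259
Sum = 2.315
df = 3. Since 2.315 < 7.815, we do not reject H₀.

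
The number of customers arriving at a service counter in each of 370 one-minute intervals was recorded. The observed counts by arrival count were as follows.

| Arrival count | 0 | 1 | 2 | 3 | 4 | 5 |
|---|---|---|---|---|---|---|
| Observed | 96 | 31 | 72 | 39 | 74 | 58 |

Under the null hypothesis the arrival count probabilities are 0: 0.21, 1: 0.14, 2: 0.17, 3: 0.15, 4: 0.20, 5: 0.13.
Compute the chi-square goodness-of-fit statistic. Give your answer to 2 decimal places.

Expected counts E_i = n·p_i: 370×0.21 = 77.7, 370×0.14 = 51.8, 370×0.17 = 62.9, 370×0.15 = 55.5, 370×0.20 = 74, 370×0.13 = 48.1.
0: (96 − 77.7)²/77.7 = 334.89/77.7 = 4.310
1: (31 − 51.8)²/51.8 = 432.64/51.8 = 8.352
2: (72 − 62.9)²/62.9 = 82.81/62.9 = 1.317
3: (39 − 55.5)²/55.5 = 272.25/55.5 = 4.905
4: (74 − 74)²/74 = 0/74 = 0.000
5: (58 − 48.1)²/48.1 = 98.01/48.1 = 2.038
Sum = 20.92

20.92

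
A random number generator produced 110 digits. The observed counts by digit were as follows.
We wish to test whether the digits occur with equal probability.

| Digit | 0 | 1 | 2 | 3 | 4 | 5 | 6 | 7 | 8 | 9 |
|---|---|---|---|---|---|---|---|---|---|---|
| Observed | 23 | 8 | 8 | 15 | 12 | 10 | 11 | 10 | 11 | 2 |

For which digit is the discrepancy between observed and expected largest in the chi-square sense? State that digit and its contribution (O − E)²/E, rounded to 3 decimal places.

0, 13.091

Under H₀ each category has probability 1/10, so each expected count is 110/10 = 11.
cat         O        E   (O−E)²/E
0          23       11    13.0909
1           8       11     0.8182
2           8       11     0.8182
3          15       11     1.4545
4          12       11     0.0909
5          10       11     0.0909
6          11       11     0.0000
7          10       11     0.0909
8          11       11     0.0000
9           2       11     7.3636
The largest term is for 0: 13.091.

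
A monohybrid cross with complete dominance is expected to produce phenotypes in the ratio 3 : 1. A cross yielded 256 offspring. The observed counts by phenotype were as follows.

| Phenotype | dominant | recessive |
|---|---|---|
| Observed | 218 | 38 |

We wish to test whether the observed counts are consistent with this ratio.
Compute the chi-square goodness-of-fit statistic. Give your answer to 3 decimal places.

Ratio total = 4. Expected counts: 256×3/4 = 192, 256×1/4 = 64.
dominant: (218 − 192)²/192 = 676/192 = 3.5208
recessive: (38 − 64)²/64 = 676/64 = 10.5625
Sum = 14.083

14.083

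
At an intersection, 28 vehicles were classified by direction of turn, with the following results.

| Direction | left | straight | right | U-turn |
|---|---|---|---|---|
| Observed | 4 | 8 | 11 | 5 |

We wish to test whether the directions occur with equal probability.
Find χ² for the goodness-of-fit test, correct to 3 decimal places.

Under H₀ each category has probability 1/4, so each expected count is 28/4 = 7.
left: (4 − 7)²/7 = 9/7 = 1.2857
straight: (8 − 7)²/7 = 1/7 = 0.1429
right: (11 − 7)²/7 = 16/7 = 2.2857
U-turn: (5 − 7)²/7 = 4/7 = 0.5714
Sum = 4.286

4.286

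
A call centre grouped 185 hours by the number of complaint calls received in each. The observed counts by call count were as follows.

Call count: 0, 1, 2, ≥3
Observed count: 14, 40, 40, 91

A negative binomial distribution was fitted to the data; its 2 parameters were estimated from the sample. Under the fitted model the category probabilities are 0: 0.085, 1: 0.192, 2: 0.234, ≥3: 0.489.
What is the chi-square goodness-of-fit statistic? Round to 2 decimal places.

Expected counts E_i = n·p_i: 185×0.085 = 15.725, 185×0.192 = 35.52, 185×0.234 = 43.29, 185×0.489 = 90.465.
0: (14 − 15.725)²/15.725 = 2.975625/15.725 = 0.189
1: (40 − 35.52)²/35.52 = 20.0704/35.52 = 0.565
2: (40 − 43.29)²/43.29 = 10.8241/43.29 = 0.250
≥3: (91 − 90.465)²/90.465 = 0.286225/90.465 = 0.003
Sum = 1.01

1.01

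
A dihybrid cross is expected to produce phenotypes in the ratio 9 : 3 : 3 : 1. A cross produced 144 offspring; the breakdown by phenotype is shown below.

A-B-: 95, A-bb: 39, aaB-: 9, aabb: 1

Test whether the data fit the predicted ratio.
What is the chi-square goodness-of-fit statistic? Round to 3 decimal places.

Ratio total = 16. Expected counts: 144×9/16 = 81, 144×3/16 = 27, 144×3/16 = 27, 144×1/16 = 9.
cat         O        E   (O−E)²/E
A-B-       95       81     2.4198
A-bb       39       27     5.3333
aaB-        9       27    12.0000
aabb        1        9     7.1111
Sum = 26.864

26.864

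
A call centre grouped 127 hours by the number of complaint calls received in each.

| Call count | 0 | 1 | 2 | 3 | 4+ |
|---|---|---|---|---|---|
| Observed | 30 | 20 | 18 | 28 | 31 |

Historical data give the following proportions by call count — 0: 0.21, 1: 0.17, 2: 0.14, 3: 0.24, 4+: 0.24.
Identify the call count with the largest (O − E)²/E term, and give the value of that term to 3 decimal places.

0, 0.416

Expected counts E_i = n·p_i: 127×0.21 = 26.67, 127×0.17 = 21.59, 127×0.14 = 17.78, 127×0.24 = 30.48, 127×0.24 = 30.48.
χ² = (30−26.67)²/26.67 + (20−21.59)²/21.59 + (18−17.78)²/17.78 + (28−30.48)²/30.48 + (31−30.48)²/30.48
   = 0.4158 + 0.1171 + 0.0027 + 0.2018 + 0.0089
The largest term is for 0: 0.416.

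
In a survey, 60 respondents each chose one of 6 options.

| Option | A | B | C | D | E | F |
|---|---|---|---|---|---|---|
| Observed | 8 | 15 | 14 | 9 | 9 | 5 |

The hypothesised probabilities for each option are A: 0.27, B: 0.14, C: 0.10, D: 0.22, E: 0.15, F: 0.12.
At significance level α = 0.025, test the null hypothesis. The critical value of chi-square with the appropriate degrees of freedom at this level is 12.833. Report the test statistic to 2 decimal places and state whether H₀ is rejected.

Expected counts E_i = n·p_i: 60×0.27 = 16.2, 60×0.14 = 8.4, 60×0.10 = 6, 60×0.22 = 13.2, 60×0.15 = 9, 60×0.12 = 7.2.
χ² = (8−16.2)²/16.2 + (15−8.4)²/8.4 + (14−6)²/6 + (9−13.2)²/13.2 + (9−9)²/9 + (5−7.2)²/7.2
   = 4.151 + 5.186 + 10.667 + 1.336 + 0.000 + 0.672
Sum = 22.01
df = 5. Since 22.01 > 12.833, we reject H₀.

22.01; reject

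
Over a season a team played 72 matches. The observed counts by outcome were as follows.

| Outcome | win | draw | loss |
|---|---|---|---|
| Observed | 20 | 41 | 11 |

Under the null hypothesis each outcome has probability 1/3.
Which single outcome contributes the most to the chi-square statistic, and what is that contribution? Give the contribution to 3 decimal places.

Under H₀ each category has probability 1/3, so each expected count is 72/3 = 24.
χ² = (20−24)²/24 + (41−24)²/24 + (11−24)²/24
   = 0.6667 + 12.0417 + 7.0417
The largest term is for draw: 12.042.

draw, 12.042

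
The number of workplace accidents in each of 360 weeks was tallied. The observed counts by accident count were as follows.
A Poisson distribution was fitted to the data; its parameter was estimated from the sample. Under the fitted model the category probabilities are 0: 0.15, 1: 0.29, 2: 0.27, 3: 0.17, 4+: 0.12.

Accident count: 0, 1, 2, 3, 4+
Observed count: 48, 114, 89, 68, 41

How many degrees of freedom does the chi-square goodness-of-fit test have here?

There are k = 5 categories and 1 parameter estimated from the data, so df = 5 − 1 − 1 = 3.

3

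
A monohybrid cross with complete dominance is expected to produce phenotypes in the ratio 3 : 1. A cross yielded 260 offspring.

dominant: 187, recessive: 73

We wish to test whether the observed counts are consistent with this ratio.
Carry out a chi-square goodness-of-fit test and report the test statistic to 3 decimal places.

1.313

Ratio total = 4. Expected counts: 260×3/4 = 195, 260×1/4 = 65.
dominant: (187 − 195)²/195 = 64/195 = 0.3282
recessive: (73 − 65)²/65 = 64/65 = 0.9846
Sum = 1.313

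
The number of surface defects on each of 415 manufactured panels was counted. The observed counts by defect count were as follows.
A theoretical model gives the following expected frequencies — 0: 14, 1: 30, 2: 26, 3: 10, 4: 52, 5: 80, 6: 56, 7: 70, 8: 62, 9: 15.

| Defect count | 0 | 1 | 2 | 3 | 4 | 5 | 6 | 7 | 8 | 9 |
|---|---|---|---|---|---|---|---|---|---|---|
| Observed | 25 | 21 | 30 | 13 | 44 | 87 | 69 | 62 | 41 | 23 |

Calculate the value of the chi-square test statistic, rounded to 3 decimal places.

cat         O        E   (O−E)²/E
0          25       14     8.6429
1          21       30     2.7000
2          30       26     0.6154
3          13       10     0.9000
4          44       52     1.2308
5          87       80     0.6125
6          69       56     3.0179
7          62       70     0.9143
8          41       62     7.1129
9          23       15     4.2667
Sum = 30.013

30.013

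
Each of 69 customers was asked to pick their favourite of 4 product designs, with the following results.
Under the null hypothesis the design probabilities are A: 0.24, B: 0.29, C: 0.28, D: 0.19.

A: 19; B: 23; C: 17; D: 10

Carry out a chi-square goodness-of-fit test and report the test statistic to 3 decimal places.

Expected counts E_i = n·p_i: 69×0.24 = 16.56, 69×0.29 = 20.01, 69×0.28 = 19.32, 69×0.19 = 13.11.
cat         O        E   (O−E)²/E
A          19    16.56     0.3595
B          23    20.01     0.4468
C          17    19.32     0.2786
D          10    13.11     0.7378
Sum = 1.823

1.823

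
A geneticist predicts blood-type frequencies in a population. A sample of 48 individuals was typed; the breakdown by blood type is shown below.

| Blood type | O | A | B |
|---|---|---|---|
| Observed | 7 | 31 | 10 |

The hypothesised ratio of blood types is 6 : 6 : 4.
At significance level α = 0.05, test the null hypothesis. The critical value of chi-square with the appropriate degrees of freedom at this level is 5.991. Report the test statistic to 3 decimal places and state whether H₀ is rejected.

Ratio total = 16. Expected counts: 48×6/16 = 18, 48×6/16 = 18, 48×4/16 = 12.
cat         O        E   (O−E)²/E
O           7       18     6.7222
A          31       18     9.3889
B          10       12     0.3333
Sum = 16.444
df = 2. Since 16.444 > 5.991, we reject H₀.

16.444; reject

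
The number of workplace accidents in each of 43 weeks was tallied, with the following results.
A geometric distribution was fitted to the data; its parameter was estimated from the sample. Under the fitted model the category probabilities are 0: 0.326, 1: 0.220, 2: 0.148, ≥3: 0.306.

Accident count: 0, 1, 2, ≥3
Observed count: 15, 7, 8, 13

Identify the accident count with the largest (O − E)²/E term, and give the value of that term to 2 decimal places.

1, 0.64

Expected counts E_i = n·p_i: 43×0.326 = 14.018, 43×0.220 = 9.46, 43×0.148 = 6.364, 43×0.306 = 13.158.
cat         O        E   (O−E)²/E
0          15   14.018      0.069
1           7     9.46      0.640
2           8    6.364      0.421
≥3         13   13.158      0.002
The largest term is for 1: 0.64.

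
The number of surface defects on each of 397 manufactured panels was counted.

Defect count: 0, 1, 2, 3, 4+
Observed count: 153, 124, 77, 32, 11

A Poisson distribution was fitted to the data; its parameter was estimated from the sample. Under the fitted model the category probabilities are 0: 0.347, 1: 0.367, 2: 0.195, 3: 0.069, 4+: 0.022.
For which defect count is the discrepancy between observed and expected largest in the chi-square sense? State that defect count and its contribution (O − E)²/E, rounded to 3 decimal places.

Expected counts E_i = n·p_i: 397×0.347 = 137.759, 397×0.367 = 145.699, 397×0.195 = 77.415, 397×0.069 = 27.393, 397×0.022 = 8.734.
χ² = (153−137.759)²/137.759 + (124−145.699)²/145.699 + (77−77.415)²/77.415 + (32−27.393)²/27.393 + (11−8.734)²/8.734
   = 1.6862 + 3.2316 + 0.0022 + 0.7748 + 0.5879
The largest term is for 1: 3.232.

1, 3.232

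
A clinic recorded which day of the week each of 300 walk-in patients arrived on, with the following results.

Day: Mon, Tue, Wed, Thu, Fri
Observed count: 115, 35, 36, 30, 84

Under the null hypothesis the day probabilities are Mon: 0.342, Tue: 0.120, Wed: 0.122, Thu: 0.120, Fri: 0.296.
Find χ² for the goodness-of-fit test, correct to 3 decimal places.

2.796

Expected counts E_i = n·p_i: 300×0.342 = 102.6, 300×0.120 = 36, 300×0.122 = 36.6, 300×0.120 = 36, 300×0.296 = 88.8.
Mon: (115 − 102.6)²/102.6 = 153.76/102.6 = 1.4986
Tue: (35 − 36)²/36 = 1/36 = 0.0278
Wed: (36 − 36.6)²/36.6 = 0.36/36.6 = 0.0098
Thu: (30 − 36)²/36 = 36/36 = 1.0000
Fri: (84 − 88.8)²/88.8 = 23.04/88.8 = 0.2595
Sum = 2.796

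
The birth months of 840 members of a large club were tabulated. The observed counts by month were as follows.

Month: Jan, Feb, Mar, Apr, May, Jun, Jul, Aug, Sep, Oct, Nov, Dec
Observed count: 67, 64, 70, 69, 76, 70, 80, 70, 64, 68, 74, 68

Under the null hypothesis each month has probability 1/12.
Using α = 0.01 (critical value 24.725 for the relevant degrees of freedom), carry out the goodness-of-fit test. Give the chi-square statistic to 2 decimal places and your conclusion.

3.46; do not reject

Under H₀ each category has probability 1/12, so each expected count is 840/12 = 70.
χ² = (67−70)²/70 + (64−70)²/70 + (70−70)²/70 + (69−70)²/70 + (76−70)²/70 + (70−70)²/70 + (80−70)²/70 + (70−70)²/70 + (64−70)²/70 + (68−70)²/70 + (74−70)²/70 + (68−70)²/70
   = 0.129 + 0.514 + 0.000 + 0.014 + 0.514 + 0.000 + 1.429 + 0.000 + 0.514 + 0.057 + 0.229 + 0.057
Sum = 3.46
df = 11. Since 3.46 < 24.725, we do not reject H₀.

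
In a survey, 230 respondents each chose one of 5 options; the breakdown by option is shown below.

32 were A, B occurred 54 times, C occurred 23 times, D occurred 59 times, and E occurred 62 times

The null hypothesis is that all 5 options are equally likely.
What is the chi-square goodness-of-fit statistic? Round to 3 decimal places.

26.391

Expected count for each of the 5 categories: 230/5 = 46.
χ² = (32−46)²/46 + (54−46)²/46 + (23−46)²/46 + (59−46)²/46 + (62−46)²/46
   = 4.2609 + 1.3913 + 11.5000 + 3.6739 + 5.5652
Sum = 26.391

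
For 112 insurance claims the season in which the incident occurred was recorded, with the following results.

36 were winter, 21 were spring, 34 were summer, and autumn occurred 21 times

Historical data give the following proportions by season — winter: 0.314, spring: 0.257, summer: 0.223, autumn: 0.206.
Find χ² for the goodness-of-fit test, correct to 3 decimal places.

5.571

Expected counts E_i = n·p_i: 112×0.314 = 35.168, 112×0.257 = 28.784, 112×0.223 = 24.976, 112×0.206 = 23.072.
cat         O        E   (O−E)²/E
winter     36   35.168     0.0197
spring     21   28.784     2.1050
summer     34   24.976     3.2604
autumn     21   23.072     0.1861
Sum = 5.571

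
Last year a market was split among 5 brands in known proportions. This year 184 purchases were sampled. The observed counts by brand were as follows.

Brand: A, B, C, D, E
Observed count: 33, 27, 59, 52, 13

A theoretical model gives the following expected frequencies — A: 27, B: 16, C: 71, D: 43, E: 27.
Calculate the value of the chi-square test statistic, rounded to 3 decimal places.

cat         O        E   (O−E)²/E
A          33       27     1.3333
B          27       16     7.5625
C          59       71     2.0282
D          52       43     1.8837
E          13       27     7.2593
Sum = 20.067

20.067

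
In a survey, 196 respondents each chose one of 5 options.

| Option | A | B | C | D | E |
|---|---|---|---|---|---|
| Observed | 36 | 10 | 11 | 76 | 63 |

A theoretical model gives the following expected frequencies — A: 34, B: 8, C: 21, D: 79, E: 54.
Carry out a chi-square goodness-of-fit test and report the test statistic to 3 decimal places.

χ² = (36−34)²/34 + (10−8)²/8 + (11−21)²/21 + (76−79)²/79 + (63−54)²/54
   = 0.1176 + 0.5000 + 4.7619 + 0.1139 + 1.5000
Sum = 6.993

6.993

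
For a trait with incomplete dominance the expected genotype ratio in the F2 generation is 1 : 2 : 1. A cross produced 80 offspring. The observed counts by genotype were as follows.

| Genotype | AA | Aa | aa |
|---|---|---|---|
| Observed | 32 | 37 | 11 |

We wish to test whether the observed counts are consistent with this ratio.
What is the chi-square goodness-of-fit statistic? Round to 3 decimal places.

11.475

Ratio total = 4. Expected counts: 80×1/4 = 20, 80×2/4 = 40, 80×1/4 = 20.
AA: (32 − 20)²/20 = 144/20 = 7.2000
Aa: (37 − 40)²/40 = 9/40 = 0.2250
aa: (11 − 20)²/20 = 81/20 = 4.0500
Sum = 11.475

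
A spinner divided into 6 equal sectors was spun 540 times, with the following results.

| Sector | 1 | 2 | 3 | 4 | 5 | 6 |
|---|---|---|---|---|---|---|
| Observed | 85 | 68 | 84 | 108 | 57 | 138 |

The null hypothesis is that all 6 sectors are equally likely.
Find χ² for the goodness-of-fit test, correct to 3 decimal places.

Under H₀ each category has probability 1/6, so each expected count is 540/6 = 90.
1: (85 − 90)²/90 = 25/90 = 0.2778
2: (68 − 90)²/90 = 484/90 = 5.3778
3: (84 − 90)²/90 = 36/90 = 0.4000
4: (108 − 90)²/90 = 324/90 = 3.6000
5: (57 − 90)²/90 = 1089/90 = 12.1000
6: (138 − 90)²/90 = 2304/90 = 25.6000
Sum = 47.356

47.356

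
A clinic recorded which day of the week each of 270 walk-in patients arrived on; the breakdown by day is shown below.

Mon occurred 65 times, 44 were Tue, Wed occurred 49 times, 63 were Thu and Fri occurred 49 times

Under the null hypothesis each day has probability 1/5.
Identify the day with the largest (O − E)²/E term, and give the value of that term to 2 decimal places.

Expected count for each of the 5 categories: 270/5 = 54.
Mon: (65 − 54)²/54 = 121/54 = 2.241
Tue: (44 − 54)²/54 = 100/54 = 1.852
Wed: (49 − 54)²/54 = 25/54 = 0.463
Thu: (63 − 54)²/54 = 81/54 = 1.500
Fri: (49 − 54)²/54 = 25/54 = 0.463
The largest term is for Mon: 2.24.

Mon, 2.24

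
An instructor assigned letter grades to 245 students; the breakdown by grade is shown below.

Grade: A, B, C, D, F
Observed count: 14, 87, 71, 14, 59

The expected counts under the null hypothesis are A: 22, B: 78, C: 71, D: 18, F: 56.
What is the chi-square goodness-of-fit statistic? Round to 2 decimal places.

5.00

cat         O        E   (O−E)²/E
A          14       22      2.909
B          87       78      1.038
C          71       71      0.000
D          14       18      0.889
F          59       56      0.161
Sum = 5.00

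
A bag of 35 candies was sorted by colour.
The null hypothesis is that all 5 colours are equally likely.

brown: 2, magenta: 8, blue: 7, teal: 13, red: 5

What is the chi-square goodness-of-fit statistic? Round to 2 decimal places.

9.43

Under H₀ each category has probability 1/5, so each expected count is 35/5 = 7.
brown: (2 − 7)²/7 = 25/7 = 3.571
magenta: (8 − 7)²/7 = 1/7 = 0.143
blue: (7 − 7)²/7 = 0/7 = 0.000
teal: (13 − 7)²/7 = 36/7 = 5.143
red: (5 − 7)²/7 = 4/7 = 0.571
Sum = 9.43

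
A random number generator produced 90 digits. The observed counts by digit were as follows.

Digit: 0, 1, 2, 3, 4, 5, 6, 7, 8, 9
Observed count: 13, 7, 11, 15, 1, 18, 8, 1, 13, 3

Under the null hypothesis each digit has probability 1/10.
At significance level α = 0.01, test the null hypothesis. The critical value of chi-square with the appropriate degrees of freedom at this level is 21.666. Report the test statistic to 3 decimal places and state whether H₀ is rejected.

35.778; reject

Expected count for each of the 10 categories: 90/10 = 9.
0: (13 − 9)²/9 = 16/9 = 1.7778
1: (7 − 9)²/9 = 4/9 = 0.4444
2: (11 − 9)²/9 = 4/9 = 0.4444
3: (15 − 9)²/9 = 36/9 = 4.0000
4: (1 − 9)²/9 = 64/9 = 7.1111
5: (18 − 9)²/9 = 81/9 = 9.0000
6: (8 − 9)²/9 = 1/9 = 0.1111
7: (1 − 9)²/9 = 64/9 = 7.1111
8: (13 − 9)²/9 = 16/9 = 1.7778
9: (3 − 9)²/9 = 36/9 = 4.0000
Sum = 35.778
df = 9. Since 35.778 > 21.666, we reject H₀.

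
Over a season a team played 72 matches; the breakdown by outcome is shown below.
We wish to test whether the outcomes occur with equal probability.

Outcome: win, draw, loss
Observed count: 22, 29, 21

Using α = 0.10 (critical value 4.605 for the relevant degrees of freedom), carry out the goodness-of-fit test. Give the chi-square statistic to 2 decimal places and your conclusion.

1.58; do not reject

Under H₀ each category has probability 1/3, so each expected count is 72/3 = 24.
win: (22 − 24)²/24 = 4/24 = 0.167
draw: (29 − 24)²/24 = 25/24 = 1.042
loss: (21 − 24)²/24 = 9/24 = 0.375
Sum = 1.58
df = 2. Since 1.58 < 4.605, we do not reject H₀.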